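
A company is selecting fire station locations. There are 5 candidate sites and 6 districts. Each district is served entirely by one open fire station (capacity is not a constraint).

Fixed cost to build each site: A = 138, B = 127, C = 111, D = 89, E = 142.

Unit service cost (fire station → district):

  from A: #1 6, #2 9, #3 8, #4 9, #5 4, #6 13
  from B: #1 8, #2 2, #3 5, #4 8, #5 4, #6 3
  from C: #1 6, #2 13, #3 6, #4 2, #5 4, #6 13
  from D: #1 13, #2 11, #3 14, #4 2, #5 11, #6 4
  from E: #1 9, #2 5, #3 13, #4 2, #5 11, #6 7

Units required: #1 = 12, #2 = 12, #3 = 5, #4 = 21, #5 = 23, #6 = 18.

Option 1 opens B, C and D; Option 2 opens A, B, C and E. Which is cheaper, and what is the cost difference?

Option 1: {B, C, D}: #1→C 6·12=72, #2→B 2·12=24, #3→B 5·5=25, #4→C 2·21=42, #5→B 4·23=92, #6→B 3·18=54. Service 309; fixed 327; total 636.
Option 2: {A, B, C, E}: #1→A 6·12=72, #2→B 2·12=24, #3→B 5·5=25, #4→C 2·21=42, #5→A 4·23=92, #6→B 3·18=54. Service 309; fixed 518; total 827.
Difference: |636 − 827| = 191.

Option 1 is cheaper by 191.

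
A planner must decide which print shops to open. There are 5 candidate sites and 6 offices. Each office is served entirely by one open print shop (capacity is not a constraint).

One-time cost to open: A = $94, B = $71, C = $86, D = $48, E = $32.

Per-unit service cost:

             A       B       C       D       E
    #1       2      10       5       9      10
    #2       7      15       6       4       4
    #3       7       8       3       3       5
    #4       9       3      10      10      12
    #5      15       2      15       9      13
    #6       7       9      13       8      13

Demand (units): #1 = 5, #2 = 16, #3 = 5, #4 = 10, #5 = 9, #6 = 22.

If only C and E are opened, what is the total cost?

Total cost: 725

Each office is assigned to its cheapest site among the open ones.
{C, E}: #1→C 5·5=25, #2→E 4·16=64, #3→C 3·5=15, #4→C 10·10=100, #5→E 13·9=117, #6→C 13·22=286. Service 607; fixed 118; total 725.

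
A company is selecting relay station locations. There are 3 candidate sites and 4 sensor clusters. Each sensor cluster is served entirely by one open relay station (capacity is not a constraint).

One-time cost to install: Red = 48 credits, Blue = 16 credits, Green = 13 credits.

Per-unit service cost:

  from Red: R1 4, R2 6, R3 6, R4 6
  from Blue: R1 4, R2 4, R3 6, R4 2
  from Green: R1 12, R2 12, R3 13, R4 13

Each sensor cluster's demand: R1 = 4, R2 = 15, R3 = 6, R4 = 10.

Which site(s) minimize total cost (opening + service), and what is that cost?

Open Blue only; minimum total cost 148.

For any fixed open set, each sensor cluster goes to its cheapest open site; total = fixed + service.
{Blue}: R1→Blue 4·4=16, R2→Blue 4·15=60, R3→Blue 6·6=36, R4→Blue 2·10=20. Service 132; fixed 16; total 148.
{Blue, Green}: service 132 + fixed 29 = 161
{Red, Blue}: R1→Red 4·4=16, R2→Blue 4·15=60, R3→Red 6·6=36, R4→Blue 2·10=20. Service 132; fixed 64; total 196.
{Red, Blue, Green}: R1→Red 4·4=16, R2→Blue 4·15=60, R3→Red 6·6=36, R4→Blue 2·10=20. Service 132; fixed 77; total 209.
No other subset beats 148.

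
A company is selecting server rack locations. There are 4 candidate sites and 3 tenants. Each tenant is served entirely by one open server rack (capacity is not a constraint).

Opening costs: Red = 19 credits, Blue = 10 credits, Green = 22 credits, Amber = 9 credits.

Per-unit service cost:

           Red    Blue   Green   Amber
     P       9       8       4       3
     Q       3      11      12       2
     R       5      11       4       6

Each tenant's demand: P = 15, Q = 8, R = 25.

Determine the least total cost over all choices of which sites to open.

Minimum total cost: 192

For any fixed open set, each tenant goes to its cheapest open site; total = fixed + service.
{Green, Amber}: P→Amber 3·15=45, Q→Amber 2·8=16, R→Green 4·25=100. Service 161; fixed 31; total 192.
{Blue, Green, Amber}: P→Amber 3·15=45, Q→Amber 2·8=16, R→Green 4·25=100. Service 161; fixed 41; total 202.
{Red, Green, Amber}: P→Amber 3·15=45, Q→Amber 2·8=16, R→Green 4·25=100. Service 161; fixed 50; total 211.
{Red, Blue, Green, Amber}: P→Amber 3·15=45, Q→Amber 2·8=16, R→Green 4·25=100. Service 161; fixed 60; total 221.
(All 15 nonempty subsets were checked; Green and Amber is lowest.)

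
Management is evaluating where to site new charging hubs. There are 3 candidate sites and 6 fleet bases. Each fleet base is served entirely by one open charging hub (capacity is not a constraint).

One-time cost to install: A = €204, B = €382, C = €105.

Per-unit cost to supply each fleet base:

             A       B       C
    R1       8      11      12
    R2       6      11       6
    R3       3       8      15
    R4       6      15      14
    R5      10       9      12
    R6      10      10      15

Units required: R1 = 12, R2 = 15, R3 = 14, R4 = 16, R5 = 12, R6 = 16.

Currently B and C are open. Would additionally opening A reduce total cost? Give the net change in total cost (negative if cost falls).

Current service cost with {B, C}: 826.
Adding A: each fleet base re-picks its cheapest; new service cost 592, saving 234.
Extra fixed cost: 204. Net change = 204 − 234 = -30.
(Totals: 1313 → 1283.)

Yes — net change −30 (cost falls by 30).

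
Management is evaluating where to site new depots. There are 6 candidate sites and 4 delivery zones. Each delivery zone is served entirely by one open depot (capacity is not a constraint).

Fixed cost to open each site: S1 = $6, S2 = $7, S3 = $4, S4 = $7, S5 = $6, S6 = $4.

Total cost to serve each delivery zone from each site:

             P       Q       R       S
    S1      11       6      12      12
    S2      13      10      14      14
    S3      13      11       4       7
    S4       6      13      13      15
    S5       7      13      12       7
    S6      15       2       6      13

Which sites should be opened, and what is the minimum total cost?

Open S5 and S6; minimum total cost 32.

For any fixed open set, each delivery zone goes to its cheapest open site; total = fixed + service.
{S5, S6}: P→S5 7, Q→S6 2, R→S6 6, S→S5 7. Service 22; fixed 10; total 32.
{S3, S4, S6}: P→S4 6, Q→S6 2, R→S3 4, S→S3 7. Service 19; fixed 15; total 34.
{S3, S5, S6}: P→S5 7, Q→S6 2, R→S3 4, S→S3 7. Service 20; fixed 14; total 34.
{S1, S2, S3, S4, S5, S6}: service 19 + fixed 34 = 53
No other subset beats 32.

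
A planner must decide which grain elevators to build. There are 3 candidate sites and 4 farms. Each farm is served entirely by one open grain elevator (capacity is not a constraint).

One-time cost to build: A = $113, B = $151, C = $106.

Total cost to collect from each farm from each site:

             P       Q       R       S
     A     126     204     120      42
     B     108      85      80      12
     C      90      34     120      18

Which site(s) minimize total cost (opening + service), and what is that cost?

For any fixed open set, each farm goes to its cheapest open site; total = fixed + service.
{C}: P→C 90, Q→C 34, R→C 120, S→C 18. Service 262; fixed 106; total 368.
{B}: service 285 + fixed 151 = 436
{B, C}: service 216 + fixed 257 = 473
{A, B, C}: service 216 + fixed 370 = 586
(All 7 nonempty subsets were checked; C only is lowest.)

Open C only; minimum total cost 368.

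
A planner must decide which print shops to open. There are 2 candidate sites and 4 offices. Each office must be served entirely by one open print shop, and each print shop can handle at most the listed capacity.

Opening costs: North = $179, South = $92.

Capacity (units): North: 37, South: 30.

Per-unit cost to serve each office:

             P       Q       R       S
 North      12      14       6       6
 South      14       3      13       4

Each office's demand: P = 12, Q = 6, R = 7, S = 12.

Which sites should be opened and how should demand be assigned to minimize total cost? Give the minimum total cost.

Minimum total cost: 521

Open {North}: P→North 12·12=144, Q→North 14·6=84, R→North 6·7=42, S→North 6·12=72.
Loads: North carries 37/37. Service 342; fixed 179; total 521.
Next best feasible plan costs 523.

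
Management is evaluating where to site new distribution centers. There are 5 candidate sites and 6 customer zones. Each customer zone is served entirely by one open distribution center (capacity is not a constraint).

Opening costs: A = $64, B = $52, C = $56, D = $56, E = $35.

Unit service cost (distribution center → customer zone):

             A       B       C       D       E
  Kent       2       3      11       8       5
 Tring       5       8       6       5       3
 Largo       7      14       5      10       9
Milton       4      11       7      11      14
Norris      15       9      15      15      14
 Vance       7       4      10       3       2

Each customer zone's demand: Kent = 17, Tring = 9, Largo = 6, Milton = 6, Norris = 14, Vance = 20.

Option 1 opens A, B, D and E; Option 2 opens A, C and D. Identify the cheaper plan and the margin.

Option 1: {A, B, D, E}: Kent→A 2·17=34, Tring→E 3·9=27, Largo→A 7·6=42, Milton→A 4·6=24, Norris→B 9·14=126, Vance→E 2·20=40. Service 293; fixed 207; total 500.
Option 2: {A, C, D}: Kent→A 2·17=34, Tring→A 5·9=45, Largo→C 5·6=30, Milton→A 4·6=24, Norris→A 15·14=210, Vance→D 3·20=60. Service 403; fixed 176; total 579.
Difference: |500 − 579| = 79.

Option 1 is cheaper by 79.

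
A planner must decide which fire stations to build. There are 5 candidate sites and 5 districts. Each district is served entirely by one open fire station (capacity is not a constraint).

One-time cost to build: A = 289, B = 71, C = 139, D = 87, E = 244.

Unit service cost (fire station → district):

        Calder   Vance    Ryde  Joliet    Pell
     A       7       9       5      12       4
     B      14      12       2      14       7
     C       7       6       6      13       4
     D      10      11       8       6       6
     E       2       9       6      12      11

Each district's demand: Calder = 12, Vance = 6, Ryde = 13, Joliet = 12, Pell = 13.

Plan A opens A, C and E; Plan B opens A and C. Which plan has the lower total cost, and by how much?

Plan B is cheaper by 184.

Plan A: {A, C, E}: Calder→E 2·12=24, Vance→C 6·6=36, Ryde→A 5·13=65, Joliet→A 12·12=144, Pell→A 4·13=52. Service 321; fixed 672; total 993.
Plan B: {A, C}: Calder→A 7·12=84, Vance→C 6·6=36, Ryde→A 5·13=65, Joliet→A 12·12=144, Pell→A 4·13=52. Service 381; fixed 428; total 809.
Difference: |993 − 809| = 184.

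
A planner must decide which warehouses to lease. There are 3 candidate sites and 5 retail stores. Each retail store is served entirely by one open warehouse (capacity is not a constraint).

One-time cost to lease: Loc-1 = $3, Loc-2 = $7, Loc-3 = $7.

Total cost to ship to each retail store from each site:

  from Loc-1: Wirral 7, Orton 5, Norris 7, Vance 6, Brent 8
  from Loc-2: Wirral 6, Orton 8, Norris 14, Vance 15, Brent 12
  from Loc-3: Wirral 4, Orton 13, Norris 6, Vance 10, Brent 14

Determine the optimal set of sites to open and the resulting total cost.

Open Loc-1 only; minimum total cost 36.

For any fixed open set, each retail store goes to its cheapest open site; total = fixed + service.
{Loc-1}: Wirral→Loc-1 7, Orton→Loc-1 5, Norris→Loc-1 7, Vance→Loc-1 6, Brent→Loc-1 8. Service 33; fixed 3; total 36.
{Loc-1, Loc-3}: service 29 + fixed 10 = 39
{Loc-1, Loc-2}: service 32 + fixed 10 = 42
{Loc-1, Loc-2, Loc-3}: Wirral→Loc-3 4, Orton→Loc-1 5, Norris→Loc-3 6, Vance→Loc-1 6, Brent→Loc-1 8. Service 29; fixed 17; total 46.
No other subset beats 36.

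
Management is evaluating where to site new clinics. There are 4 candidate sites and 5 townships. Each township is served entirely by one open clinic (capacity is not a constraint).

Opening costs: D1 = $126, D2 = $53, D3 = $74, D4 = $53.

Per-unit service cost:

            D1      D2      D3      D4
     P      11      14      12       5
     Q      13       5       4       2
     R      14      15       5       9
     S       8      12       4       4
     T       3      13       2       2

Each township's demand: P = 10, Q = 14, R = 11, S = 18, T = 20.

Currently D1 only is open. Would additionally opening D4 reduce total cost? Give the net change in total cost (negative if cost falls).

Yes — net change −308 (cost falls by 308).

Current service cost with {D1}: 650.
Adding D4: each township re-picks its cheapest; new service cost 289, saving 361.
Extra fixed cost: 53. Net change = 53 − 361 = -308.
(Totals: 776 → 468.)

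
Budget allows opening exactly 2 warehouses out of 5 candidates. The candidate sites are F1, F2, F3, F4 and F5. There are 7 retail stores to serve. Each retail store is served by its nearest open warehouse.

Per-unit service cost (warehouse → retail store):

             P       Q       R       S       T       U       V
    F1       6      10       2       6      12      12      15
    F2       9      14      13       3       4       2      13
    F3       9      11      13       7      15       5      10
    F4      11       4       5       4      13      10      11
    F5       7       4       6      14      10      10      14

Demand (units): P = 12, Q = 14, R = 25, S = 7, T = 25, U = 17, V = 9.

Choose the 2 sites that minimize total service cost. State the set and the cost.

With exactly 2 open, each retail store uses its cheapest among the chosen.
{F1, F2}: P→F1 6·12=72, Q→F1 10·14=140, R→F1 2·25=50, S→F2 3·7=21, T→F2 4·25=100, U→F2 2·17=34, V→F2 13·9=117. Service cost 534.
{F2, F4}: service cost 543
{F2, F5}: service cost 562
Among all 10 size-2 choices, {F1, F2} is lowest.

Choose F1 and F2; total service cost 534.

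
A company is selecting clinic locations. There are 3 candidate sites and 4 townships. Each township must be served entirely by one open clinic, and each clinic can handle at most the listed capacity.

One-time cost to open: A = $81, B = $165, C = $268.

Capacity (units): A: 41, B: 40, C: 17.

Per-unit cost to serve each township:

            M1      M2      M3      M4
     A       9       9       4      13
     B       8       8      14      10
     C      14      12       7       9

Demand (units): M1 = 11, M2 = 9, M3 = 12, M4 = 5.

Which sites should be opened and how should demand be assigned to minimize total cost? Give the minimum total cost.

Open {A}: M1→A 9·11=99, M2→A 9·9=81, M3→A 4·12=48, M4→A 13·5=65.
Loads: A carries 37/41. Service 293; fixed 81; total 374.
Next best feasible plan costs 504.

Minimum total cost: 374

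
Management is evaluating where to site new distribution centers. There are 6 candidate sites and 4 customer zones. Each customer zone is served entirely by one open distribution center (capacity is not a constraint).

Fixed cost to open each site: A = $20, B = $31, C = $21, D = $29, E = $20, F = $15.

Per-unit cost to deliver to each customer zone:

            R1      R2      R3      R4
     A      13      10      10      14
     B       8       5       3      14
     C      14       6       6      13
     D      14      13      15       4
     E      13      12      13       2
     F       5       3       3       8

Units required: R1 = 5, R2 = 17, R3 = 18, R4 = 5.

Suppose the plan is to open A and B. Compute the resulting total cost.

Each customer zone is assigned to its cheapest site among the open ones.
{A, B}: R1→B 8·5=40, R2→B 5·17=85, R3→B 3·18=54, R4→A 14·5=70. Service 249; fixed 51; total 300.

Total cost: 300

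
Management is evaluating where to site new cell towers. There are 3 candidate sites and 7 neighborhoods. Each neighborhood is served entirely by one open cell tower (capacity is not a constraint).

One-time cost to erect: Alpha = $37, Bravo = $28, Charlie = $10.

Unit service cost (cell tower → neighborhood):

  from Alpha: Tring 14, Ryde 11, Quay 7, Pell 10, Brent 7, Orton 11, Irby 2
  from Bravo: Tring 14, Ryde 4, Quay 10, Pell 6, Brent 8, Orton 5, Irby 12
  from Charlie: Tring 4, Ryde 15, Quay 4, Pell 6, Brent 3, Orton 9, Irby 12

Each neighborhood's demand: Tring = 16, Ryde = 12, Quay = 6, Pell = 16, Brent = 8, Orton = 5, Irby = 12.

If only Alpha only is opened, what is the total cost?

Total cost: 730

Each neighborhood is assigned to its cheapest site among the open ones.
{Alpha}: Tring→Alpha 14·16=224, Ryde→Alpha 11·12=132, Quay→Alpha 7·6=42, Pell→Alpha 10·16=160, Brent→Alpha 7·8=56, Orton→Alpha 11·5=55, Irby→Alpha 2·12=24. Service 693; fixed 37; total 730.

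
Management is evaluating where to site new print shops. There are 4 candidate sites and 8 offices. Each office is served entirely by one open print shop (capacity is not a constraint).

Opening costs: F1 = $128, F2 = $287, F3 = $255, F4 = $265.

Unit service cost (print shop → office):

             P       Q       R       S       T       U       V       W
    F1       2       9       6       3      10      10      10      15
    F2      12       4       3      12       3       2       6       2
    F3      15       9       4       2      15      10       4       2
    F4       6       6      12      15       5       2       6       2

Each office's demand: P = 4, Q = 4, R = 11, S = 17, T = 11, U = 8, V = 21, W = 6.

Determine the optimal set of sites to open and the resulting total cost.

Open F1 and F2; minimum total cost 710.

For any fixed open set, each office goes to its cheapest open site; total = fixed + service.
{F1, F2}: P→F1 2·4=8, Q→F2 4·4=16, R→F2 3·11=33, S→F1 3·17=51, T→F2 3·11=33, U→F2 2·8=16, V→F2 6·21=126, W→F2 2·6=12. Service 295; fixed 415; total 710.
{F1, F4}: P→F1 2·4=8, Q→F4 6·4=24, R→F1 6·11=66, S→F1 3·17=51, T→F4 5·11=55, U→F4 2·8=16, V→F4 6·21=126, W→F4 2·6=12. Service 358; fixed 393; total 751.
{F3}: service 515 + fixed 255 = 770
{F1, F2, F3, F4}: service 236 + fixed 935 = 1171
(All 15 nonempty subsets were checked; F1 and F2 is lowest.)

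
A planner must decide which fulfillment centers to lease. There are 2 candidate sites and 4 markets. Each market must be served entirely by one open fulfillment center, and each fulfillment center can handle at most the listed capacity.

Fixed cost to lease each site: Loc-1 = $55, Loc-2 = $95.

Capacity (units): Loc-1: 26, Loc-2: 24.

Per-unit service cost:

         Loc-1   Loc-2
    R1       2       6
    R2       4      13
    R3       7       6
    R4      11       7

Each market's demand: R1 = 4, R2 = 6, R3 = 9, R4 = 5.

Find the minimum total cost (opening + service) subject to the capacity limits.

Open {Loc-1}: R1→Loc-1 2·4=8, R2→Loc-1 4·6=24, R3→Loc-1 7·9=63, R4→Loc-1 11·5=55.
Loads: Loc-1 carries 24/26. Service 150; fixed 55; total 205.
Next best feasible plan costs 271.

Minimum total cost: 205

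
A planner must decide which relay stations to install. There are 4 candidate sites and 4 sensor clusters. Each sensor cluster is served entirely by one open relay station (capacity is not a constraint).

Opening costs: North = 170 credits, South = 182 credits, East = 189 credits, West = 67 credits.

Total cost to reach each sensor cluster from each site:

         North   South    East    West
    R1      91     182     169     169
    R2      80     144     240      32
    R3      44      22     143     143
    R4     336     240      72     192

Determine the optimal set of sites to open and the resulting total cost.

Open North and West; minimum total cost 596.

For any fixed open set, each sensor cluster goes to its cheapest open site; total = fixed + service.
{North, West}: R1→North 91, R2→West 32, R3→North 44, R4→West 192. Service 359; fixed 237; total 596.
{West}: service 536 + fixed 67 = 603
{North, East}: service 287 + fixed 359 = 646
{North, South, East, West}: service 217 + fixed 608 = 825
No other subset beats 596.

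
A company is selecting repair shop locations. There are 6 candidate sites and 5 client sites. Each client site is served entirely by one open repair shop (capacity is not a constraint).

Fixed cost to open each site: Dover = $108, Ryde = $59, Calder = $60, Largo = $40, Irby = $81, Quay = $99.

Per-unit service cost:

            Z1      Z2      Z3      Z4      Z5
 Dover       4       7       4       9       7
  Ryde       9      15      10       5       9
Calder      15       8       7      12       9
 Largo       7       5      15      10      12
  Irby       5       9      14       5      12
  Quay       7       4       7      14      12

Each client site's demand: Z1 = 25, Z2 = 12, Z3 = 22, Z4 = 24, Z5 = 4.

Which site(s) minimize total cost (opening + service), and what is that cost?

Open Dover and Ryde; minimum total cost 587.

For any fixed open set, each client site goes to its cheapest open site; total = fixed + service.
{Dover, Ryde}: Z1→Dover 4·25=100, Z2→Dover 7·12=84, Z3→Dover 4·22=88, Z4→Ryde 5·24=120, Z5→Dover 7·4=28. Service 420; fixed 167; total 587.
{Dover, Ryde, Largo}: service 396 + fixed 207 = 603
{Dover, Irby}: service 420 + fixed 189 = 609
{Dover, Ryde, Calder, Largo, Irby, Quay}: Z1→Dover 4·25=100, Z2→Quay 4·12=48, Z3→Dover 4·22=88, Z4→Ryde 5·24=120, Z5→Dover 7·4=28. Service 384; fixed 447; total 831.
No other subset beats 587.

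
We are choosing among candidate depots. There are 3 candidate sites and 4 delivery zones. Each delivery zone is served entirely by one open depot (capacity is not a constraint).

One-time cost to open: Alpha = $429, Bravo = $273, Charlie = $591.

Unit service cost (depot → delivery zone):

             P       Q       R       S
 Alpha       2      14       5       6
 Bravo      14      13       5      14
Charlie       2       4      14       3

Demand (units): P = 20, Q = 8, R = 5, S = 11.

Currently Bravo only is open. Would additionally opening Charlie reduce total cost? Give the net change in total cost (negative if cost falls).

No — net change +158 (cost rises by 158).

Current service cost with {Bravo}: 563.
Adding Charlie: each delivery zone re-picks its cheapest; new service cost 130, saving 433.
Extra fixed cost: 591. Net change = 591 − 433 = 158.
(Totals: 836 → 994.)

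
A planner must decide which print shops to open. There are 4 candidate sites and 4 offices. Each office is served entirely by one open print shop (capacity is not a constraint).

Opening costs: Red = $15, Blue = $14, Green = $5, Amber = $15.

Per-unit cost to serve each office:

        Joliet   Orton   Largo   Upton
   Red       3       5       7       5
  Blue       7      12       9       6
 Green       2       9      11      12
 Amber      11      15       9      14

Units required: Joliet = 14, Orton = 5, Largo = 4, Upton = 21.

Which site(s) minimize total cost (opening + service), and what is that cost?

Open Red and Green; minimum total cost 206.

For any fixed open set, each office goes to its cheapest open site; total = fixed + service.
{Red, Green}: Joliet→Green 2·14=28, Orton→Red 5·5=25, Largo→Red 7·4=28, Upton→Red 5·21=105. Service 186; fixed 20; total 206.
{Red}: service 200 + fixed 15 = 215
{Red, Blue, Green}: service 186 + fixed 34 = 220
{Red, Blue, Green, Amber}: service 186 + fixed 49 = 235
(All 15 nonempty subsets were checked; Red and Green is lowest.)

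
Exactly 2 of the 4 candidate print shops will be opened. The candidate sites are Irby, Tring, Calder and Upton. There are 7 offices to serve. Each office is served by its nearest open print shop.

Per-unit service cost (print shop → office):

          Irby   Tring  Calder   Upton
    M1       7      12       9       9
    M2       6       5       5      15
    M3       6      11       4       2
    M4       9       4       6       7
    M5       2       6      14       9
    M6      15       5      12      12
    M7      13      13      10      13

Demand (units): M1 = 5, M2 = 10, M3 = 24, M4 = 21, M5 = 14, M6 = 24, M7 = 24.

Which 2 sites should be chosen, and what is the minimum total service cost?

With exactly 2 open, each office uses its cheapest among the chosen.
{Tring, Calder}: M1→Calder 9·5=45, M2→Tring 5·10=50, M3→Calder 4·24=96, M4→Tring 4·21=84, M5→Tring 6·14=84, M6→Tring 5·24=120, M7→Calder 10·24=240. Service cost 719.
{Tring, Upton}: service cost 743
{Irby, Tring}: service cost 773
Among all 6 size-2 choices, {Tring, Calder} is lowest.

Choose Tring and Calder; total service cost 719.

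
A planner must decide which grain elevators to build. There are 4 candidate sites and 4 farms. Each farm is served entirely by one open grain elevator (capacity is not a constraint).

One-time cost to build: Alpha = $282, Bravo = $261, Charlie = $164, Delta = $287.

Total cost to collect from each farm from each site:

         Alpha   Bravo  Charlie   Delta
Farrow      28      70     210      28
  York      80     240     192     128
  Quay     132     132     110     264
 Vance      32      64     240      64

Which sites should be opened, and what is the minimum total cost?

Open Alpha only; minimum total cost 554.

For any fixed open set, each farm goes to its cheapest open site; total = fixed + service.
{Alpha}: Farrow→Alpha 28, York→Alpha 80, Quay→Alpha 132, Vance→Alpha 32. Service 272; fixed 282; total 554.
{Alpha, Charlie}: service 250 + fixed 446 = 696
{Bravo}: service 506 + fixed 261 = 767
{Alpha, Bravo, Charlie, Delta}: Farrow→Alpha 28, York→Alpha 80, Quay→Charlie 110, Vance→Alpha 32. Service 250; fixed 994; total 1244.
No other subset beats 554.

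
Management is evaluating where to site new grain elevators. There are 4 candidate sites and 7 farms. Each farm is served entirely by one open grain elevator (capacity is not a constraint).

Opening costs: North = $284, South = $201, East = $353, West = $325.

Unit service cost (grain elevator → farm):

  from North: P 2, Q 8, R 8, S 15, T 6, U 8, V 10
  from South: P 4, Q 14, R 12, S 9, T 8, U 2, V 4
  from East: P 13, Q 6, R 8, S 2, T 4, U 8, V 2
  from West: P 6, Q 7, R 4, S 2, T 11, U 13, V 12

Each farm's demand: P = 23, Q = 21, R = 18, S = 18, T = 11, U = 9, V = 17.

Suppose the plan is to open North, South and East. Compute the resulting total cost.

Each farm is assigned to its cheapest site among the open ones.
{North, South, East}: P→North 2·23=46, Q→East 6·21=126, R→North 8·18=144, S→East 2·18=36, T→East 4·11=44, U→South 2·9=18, V→East 2·17=34. Service 448; fixed 838; total 1286.

Total cost: 1286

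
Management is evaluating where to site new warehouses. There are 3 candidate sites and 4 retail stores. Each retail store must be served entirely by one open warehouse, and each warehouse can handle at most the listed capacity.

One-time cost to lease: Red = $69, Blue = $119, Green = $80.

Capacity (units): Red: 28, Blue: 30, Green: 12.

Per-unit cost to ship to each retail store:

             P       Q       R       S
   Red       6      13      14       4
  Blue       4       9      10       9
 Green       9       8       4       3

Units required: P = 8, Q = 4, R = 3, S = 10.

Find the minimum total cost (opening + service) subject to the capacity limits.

Open {Red}: P→Red 6·8=48, Q→Red 13·4=52, R→Red 14·3=42, S→Red 4·10=40.
Loads: Red carries 25/28. Service 182; fixed 69; total 251.
Next best feasible plan costs 281.

Minimum total cost: 251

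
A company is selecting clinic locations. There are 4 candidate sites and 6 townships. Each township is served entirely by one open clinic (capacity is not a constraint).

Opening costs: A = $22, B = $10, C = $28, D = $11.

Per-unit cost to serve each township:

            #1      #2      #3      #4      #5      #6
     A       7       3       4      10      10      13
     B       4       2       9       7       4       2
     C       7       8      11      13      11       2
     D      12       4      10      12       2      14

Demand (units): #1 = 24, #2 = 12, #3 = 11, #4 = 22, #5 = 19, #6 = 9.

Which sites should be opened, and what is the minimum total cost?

Open A, B and D; minimum total cost 417.

For any fixed open set, each township goes to its cheapest open site; total = fixed + service.
{A, B, D}: #1→B 4·24=96, #2→B 2·12=24, #3→A 4·11=44, #4→B 7·22=154, #5→D 2·19=38, #6→B 2·9=18. Service 374; fixed 43; total 417.
{A, B}: #1→B 4·24=96, #2→B 2·12=24, #3→A 4·11=44, #4→B 7·22=154, #5→B 4·19=76, #6→B 2·9=18. Service 412; fixed 32; total 444.
{A, B, C, D}: service 374 + fixed 71 = 445
{B}: #1→B 4·24=96, #2→B 2·12=24, #3→B 9·11=99, #4→B 7·22=154, #5→B 4·19=76, #6→B 2·9=18. Service 467; fixed 10; total 477.
No other subset beats 417.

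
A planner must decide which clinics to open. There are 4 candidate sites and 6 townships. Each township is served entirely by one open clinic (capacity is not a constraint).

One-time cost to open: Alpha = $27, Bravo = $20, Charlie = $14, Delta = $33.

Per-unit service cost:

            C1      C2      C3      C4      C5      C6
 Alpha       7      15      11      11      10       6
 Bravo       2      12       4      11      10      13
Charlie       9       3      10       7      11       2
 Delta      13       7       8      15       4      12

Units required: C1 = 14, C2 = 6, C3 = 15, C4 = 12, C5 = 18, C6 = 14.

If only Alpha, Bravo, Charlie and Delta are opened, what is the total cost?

Each township is assigned to its cheapest site among the open ones.
{Alpha, Bravo, Charlie, Delta}: C1→Bravo 2·14=28, C2→Charlie 3·6=18, C3→Bravo 4·15=60, C4→Charlie 7·12=84, C5→Delta 4·18=72, C6→Charlie 2·14=28. Service 290; fixed 94; total 384.

Total cost: 384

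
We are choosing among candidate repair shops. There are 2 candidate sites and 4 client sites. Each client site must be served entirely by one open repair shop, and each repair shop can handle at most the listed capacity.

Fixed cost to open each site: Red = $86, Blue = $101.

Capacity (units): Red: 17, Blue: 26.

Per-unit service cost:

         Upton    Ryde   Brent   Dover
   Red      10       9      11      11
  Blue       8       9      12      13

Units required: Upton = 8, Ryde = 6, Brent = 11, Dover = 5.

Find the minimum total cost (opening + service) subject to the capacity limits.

Open {Red, Blue}: Upton→Blue 8·8=64, Ryde→Blue 9·6=54, Brent→Red 11·11=121, Dover→Red 11·5=55.
Loads: Red carries 16/17, Blue carries 14/26. Service 294; fixed 187; total 481.
Next best feasible plan costs 491.

Minimum total cost: 481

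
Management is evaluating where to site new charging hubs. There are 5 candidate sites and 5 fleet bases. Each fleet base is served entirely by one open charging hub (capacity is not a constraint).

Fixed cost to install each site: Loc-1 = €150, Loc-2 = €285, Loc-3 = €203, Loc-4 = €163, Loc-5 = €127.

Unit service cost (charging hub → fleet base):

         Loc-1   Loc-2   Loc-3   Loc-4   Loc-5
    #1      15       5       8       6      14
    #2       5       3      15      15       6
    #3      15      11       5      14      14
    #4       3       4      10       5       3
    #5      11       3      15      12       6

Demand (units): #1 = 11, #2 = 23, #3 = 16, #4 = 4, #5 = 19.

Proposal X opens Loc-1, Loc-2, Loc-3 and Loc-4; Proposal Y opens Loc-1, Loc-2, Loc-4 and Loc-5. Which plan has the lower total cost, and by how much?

Proposal X is cheaper by 20.

Proposal X: {Loc-1, Loc-2, Loc-3, Loc-4}: #1→Loc-2 5·11=55, #2→Loc-2 3·23=69, #3→Loc-3 5·16=80, #4→Loc-1 3·4=12, #5→Loc-2 3·19=57. Service 273; fixed 801; total 1074.
Proposal Y: {Loc-1, Loc-2, Loc-4, Loc-5}: #1→Loc-2 5·11=55, #2→Loc-2 3·23=69, #3→Loc-2 11·16=176, #4→Loc-1 3·4=12, #5→Loc-2 3·19=57. Service 369; fixed 725; total 1094.
Difference: |1074 − 1094| = 20.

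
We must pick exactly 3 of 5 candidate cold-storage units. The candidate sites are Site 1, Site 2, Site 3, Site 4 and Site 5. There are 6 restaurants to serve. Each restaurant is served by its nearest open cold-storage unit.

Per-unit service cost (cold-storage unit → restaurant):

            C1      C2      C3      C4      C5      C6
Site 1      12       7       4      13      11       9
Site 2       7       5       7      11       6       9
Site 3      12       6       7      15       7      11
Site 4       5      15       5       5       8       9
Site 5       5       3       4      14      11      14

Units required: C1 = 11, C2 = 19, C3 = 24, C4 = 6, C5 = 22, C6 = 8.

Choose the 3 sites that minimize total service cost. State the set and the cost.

With exactly 3 open, each restaurant uses its cheapest among the chosen.
{Site 2, Site 4, Site 5}: C1→Site 4 5·11=55, C2→Site 5 3·19=57, C3→Site 5 4·24=96, C4→Site 4 5·6=30, C5→Site 2 6·22=132, C6→Site 2 9·8=72. Service cost 442.
{Site 3, Site 4, Site 5}: service cost 464
{Site 1, Site 2, Site 5}: service cost 478
Among all 10 size-3 choices, {Site 2, Site 4, Site 5} is lowest.

Choose Site 2, Site 4 and Site 5; total service cost 442.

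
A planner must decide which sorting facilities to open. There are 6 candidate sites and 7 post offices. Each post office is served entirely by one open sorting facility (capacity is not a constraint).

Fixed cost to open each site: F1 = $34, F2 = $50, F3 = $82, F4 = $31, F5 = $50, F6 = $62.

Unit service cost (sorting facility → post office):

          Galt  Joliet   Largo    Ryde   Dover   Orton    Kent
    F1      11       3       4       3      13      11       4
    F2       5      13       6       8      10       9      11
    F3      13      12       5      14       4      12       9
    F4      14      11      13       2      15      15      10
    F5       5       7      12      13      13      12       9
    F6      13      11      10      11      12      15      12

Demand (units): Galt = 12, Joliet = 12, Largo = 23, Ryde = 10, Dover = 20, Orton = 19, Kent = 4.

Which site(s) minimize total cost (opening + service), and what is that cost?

Open F1, F2 and F3; minimum total cost 651.

For any fixed open set, each post office goes to its cheapest open site; total = fixed + service.
{F1, F2, F3}: Galt→F2 5·12=60, Joliet→F1 3·12=36, Largo→F1 4·23=92, Ryde→F1 3·10=30, Dover→F3 4·20=80, Orton→F2 9·19=171, Kent→F1 4·4=16. Service 485; fixed 166; total 651.
{F1, F2, F3, F4}: Galt→F2 5·12=60, Joliet→F1 3·12=36, Largo→F1 4·23=92, Ryde→F4 2·10=20, Dover→F3 4·20=80, Orton→F2 9·19=171, Kent→F1 4·4=16. Service 475; fixed 197; total 672.
{F1, F2}: Galt→F2 5·12=60, Joliet→F1 3·12=36, Largo→F1 4·23=92, Ryde→F1 3·10=30, Dover→F2 10·20=200, Orton→F2 9·19=171, Kent→F1 4·4=16. Service 605; fixed 84; total 689.
{F1, F2, F3, F4, F5, F6}: Galt→F2 5·12=60, Joliet→F1 3·12=36, Largo→F1 4·23=92, Ryde→F4 2·10=20, Dover→F3 4·20=80, Orton→F2 9·19=171, Kent→F1 4·4=16. Service 475; fixed 309; total 784.
No other subset beats 651.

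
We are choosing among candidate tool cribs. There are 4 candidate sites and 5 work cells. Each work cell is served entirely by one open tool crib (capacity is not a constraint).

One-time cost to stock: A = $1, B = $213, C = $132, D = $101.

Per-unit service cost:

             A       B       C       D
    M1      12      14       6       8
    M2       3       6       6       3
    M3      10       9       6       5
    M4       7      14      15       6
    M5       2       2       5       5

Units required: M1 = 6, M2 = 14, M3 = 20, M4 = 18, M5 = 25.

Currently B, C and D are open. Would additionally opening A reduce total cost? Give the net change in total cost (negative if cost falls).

No — net change +1 (cost rises by 1).

Current service cost with {B, C, D}: 336.
Adding A: each work cell re-picks its cheapest; new service cost 336, saving 0.
Extra fixed cost: 1. Net change = 1 − 0 = 1.
(Totals: 782 → 783.)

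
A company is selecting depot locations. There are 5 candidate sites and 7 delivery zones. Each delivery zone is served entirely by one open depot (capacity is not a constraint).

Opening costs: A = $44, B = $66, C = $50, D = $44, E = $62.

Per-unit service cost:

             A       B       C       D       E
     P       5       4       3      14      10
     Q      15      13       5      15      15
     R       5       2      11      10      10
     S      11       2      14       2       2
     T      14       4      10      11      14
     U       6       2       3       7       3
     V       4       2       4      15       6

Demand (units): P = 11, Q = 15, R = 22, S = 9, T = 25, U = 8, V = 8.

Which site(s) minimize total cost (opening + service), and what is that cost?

For any fixed open set, each delivery zone goes to its cheapest open site; total = fixed + service.
{B, C}: P→C 3·11=33, Q→C 5·15=75, R→B 2·22=44, S→B 2·9=18, T→B 4·25=100, U→B 2·8=16, V→B 2·8=16. Service 302; fixed 116; total 418.
{A, B, C}: service 302 + fixed 160 = 462
{B, C, D}: service 302 + fixed 160 = 462
{A, B, C, D, E}: P→C 3·11=33, Q→C 5·15=75, R→B 2·22=44, S→B 2·9=18, T→B 4·25=100, U→B 2·8=16, V→B 2·8=16. Service 302; fixed 266; total 568.
No other subset beats 418.

Open B and C; minimum total cost 418.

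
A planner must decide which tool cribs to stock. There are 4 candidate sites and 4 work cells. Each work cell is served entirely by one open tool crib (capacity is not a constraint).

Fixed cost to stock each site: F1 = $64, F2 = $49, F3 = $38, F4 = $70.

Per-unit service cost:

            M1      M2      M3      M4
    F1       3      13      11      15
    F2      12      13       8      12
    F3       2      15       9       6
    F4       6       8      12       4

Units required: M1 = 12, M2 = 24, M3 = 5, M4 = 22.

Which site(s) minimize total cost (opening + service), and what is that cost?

For any fixed open set, each work cell goes to its cheapest open site; total = fixed + service.
{F3, F4}: M1→F3 2·12=24, M2→F4 8·24=192, M3→F3 9·5=45, M4→F4 4·22=88. Service 349; fixed 108; total 457.
{F4}: service 412 + fixed 70 = 482
{F2, F3, F4}: service 344 + fixed 157 = 501
{F1, F2, F3, F4}: service 344 + fixed 221 = 565
No other subset beats 457.

Open F3 and F4; minimum total cost 457.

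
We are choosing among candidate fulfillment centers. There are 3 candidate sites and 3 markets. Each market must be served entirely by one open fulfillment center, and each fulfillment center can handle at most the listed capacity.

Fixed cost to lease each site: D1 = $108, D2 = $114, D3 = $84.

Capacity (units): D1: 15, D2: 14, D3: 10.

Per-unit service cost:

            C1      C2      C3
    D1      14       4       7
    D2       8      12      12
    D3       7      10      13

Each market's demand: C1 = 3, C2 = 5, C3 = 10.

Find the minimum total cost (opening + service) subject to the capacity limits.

Minimum total cost: 303

Open {D1, D3}: C1→D3 7·3=21, C2→D1 4·5=20, C3→D1 7·10=70.
Loads: D1 carries 15/15, D3 carries 3/10. Service 111; fixed 192; total 303.
Next best feasible plan costs 333.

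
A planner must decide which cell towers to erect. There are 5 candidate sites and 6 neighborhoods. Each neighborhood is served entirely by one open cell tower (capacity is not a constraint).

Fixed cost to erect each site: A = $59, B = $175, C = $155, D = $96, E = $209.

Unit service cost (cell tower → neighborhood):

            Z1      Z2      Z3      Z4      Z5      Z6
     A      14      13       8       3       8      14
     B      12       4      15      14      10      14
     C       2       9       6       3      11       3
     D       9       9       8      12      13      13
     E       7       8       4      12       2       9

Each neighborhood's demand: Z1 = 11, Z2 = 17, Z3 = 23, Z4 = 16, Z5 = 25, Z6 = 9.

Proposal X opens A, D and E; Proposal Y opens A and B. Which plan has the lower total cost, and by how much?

Proposal X: {A, D, E}: Z1→E 7·11=77, Z2→E 8·17=136, Z3→E 4·23=92, Z4→A 3·16=48, Z5→E 2·25=50, Z6→E 9·9=81. Service 484; fixed 364; total 848.
Proposal Y: {A, B}: Z1→B 12·11=132, Z2→B 4·17=68, Z3→A 8·23=184, Z4→A 3·16=48, Z5→A 8·25=200, Z6→A 14·9=126. Service 758; fixed 234; total 992.
Difference: |848 − 992| = 144.

Proposal X is cheaper by 144.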